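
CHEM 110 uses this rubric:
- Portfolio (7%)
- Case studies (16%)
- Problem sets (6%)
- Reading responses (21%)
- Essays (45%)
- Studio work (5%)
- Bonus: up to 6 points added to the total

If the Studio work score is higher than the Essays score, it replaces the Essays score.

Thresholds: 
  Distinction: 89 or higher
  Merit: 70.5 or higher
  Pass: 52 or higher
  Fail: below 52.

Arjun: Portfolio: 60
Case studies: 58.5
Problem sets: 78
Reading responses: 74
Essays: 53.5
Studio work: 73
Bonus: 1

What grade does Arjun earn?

Studio work (73) > Essays (53.5), so Essays counts as 73.
Weighted total:
  Portfolio 60 × 0.07 = 4.2
  Case studies 58.5 × 0.16 = 9.36
  Problem sets 78 × 0.06 = 4.68
  Reading responses 74 × 0.21 = 15.54
  Essays 73 × 0.45 = 32.85
  Studio work 73 × 0.05 = 3.65
Sum = 70.28
Bonus: 70.28 + 1 = 71.28
71.28 is ≥ 70.5 and < 89 → Merit

Merit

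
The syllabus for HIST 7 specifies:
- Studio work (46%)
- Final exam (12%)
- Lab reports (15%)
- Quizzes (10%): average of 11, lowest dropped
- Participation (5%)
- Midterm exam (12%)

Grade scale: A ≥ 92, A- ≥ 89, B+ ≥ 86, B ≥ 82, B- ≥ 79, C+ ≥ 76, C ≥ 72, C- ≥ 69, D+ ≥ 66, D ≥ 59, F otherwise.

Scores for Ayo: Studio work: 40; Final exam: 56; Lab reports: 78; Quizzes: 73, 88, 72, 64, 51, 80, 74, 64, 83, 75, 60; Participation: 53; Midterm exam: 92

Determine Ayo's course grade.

F

Quizzes: drop 51 → average of remaining 10 = 733/10 = 73.3
Weighted total:
  Studio work 40 × 0.46 = 18.4
  Final exam 56 × 0.12 = 6.72
  Lab reports 78 × 0.15 = 11.7
  Quizzes 73.3 × 0.1 = 7.33
  Participation 53 × 0.05 = 2.65
  Midterm exam 92 × 0.12 = 11.04
Sum = 57.84
57.84 < 59 → F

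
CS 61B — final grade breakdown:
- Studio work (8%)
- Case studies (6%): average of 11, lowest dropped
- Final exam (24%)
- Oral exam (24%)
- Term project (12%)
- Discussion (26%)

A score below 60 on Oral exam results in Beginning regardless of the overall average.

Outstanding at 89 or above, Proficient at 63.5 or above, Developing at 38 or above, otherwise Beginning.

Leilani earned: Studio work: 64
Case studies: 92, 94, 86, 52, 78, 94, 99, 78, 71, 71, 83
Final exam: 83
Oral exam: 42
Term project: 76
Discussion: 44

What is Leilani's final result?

Case studies: drop 52 → average of remaining 10 = 846/10 = 84.6
Oral exam score 42 < 60: minimum not met.
Weighted total:
  Studio work 64 × 0.08 = 5.12
  Case studies 84.6 × 0.06 = 5.076
  Final exam 83 × 0.24 = 19.92
  Oral exam 42 × 0.24 = 10.08
  Term project 76 × 0.12 = 9.12
  Discussion 44 × 0.26 = 11.44
Sum = 60.756
Because the Oral exam minimum was not met, the result is Beginning.

Beginning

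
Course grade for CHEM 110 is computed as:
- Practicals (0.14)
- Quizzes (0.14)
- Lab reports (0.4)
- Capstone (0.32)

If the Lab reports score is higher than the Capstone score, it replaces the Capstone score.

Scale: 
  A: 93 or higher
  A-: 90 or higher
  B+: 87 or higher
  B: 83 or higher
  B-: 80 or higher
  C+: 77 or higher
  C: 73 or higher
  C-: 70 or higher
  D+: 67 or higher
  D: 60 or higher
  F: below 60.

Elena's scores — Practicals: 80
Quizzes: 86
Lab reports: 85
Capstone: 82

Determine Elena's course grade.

Lab reports (85) > Capstone (82), so Capstone counts as 85.
Weighted total:
  Practicals 80 × 0.14 = 11.2
  Quizzes 86 × 0.14 = 12.04
  Lab reports 85 × 0.4 = 34
  Capstone 85 × 0.32 = 27.2
Sum = 84.44
84.44 is ≥ 83 and < 87 → B

B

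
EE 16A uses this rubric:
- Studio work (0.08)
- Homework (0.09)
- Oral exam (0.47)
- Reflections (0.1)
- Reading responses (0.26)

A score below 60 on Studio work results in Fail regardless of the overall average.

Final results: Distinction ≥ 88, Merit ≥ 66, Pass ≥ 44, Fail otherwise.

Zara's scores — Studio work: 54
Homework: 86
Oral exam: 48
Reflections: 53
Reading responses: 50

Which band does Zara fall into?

Studio work score 54 < 60: minimum not met.
Weighted total:
  Studio work 54 × 0.08 = 4.32
  Homework 86 × 0.09 = 7.74
  Oral exam 48 × 0.47 = 22.56
  Reflections 53 × 0.1 = 5.3
  Reading responses 50 × 0.26 = 13
Sum = 52.92
Because the Studio work minimum was not met, the result is Fail.

Fail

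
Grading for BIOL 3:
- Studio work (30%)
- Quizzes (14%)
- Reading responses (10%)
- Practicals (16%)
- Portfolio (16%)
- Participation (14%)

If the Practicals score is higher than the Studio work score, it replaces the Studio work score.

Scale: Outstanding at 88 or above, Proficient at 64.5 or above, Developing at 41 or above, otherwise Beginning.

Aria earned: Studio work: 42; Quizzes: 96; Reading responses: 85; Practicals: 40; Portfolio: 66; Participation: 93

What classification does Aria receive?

Proficient

Practicals (40) ≤ Studio work (42), so Studio work stays at 42.
Weighted total:
  Studio work 42 × 0.3 = 12.6
  Quizzes 96 × 0.14 = 13.44
  Reading responses 85 × 0.1 = 8.5
  Practicals 40 × 0.16 = 6.4
  Portfolio 66 × 0.16 = 10.56
  Participation 93 × 0.14 = 13.02
Sum = 64.52
64.52 is ≥ 64.5 and < 88 → Proficient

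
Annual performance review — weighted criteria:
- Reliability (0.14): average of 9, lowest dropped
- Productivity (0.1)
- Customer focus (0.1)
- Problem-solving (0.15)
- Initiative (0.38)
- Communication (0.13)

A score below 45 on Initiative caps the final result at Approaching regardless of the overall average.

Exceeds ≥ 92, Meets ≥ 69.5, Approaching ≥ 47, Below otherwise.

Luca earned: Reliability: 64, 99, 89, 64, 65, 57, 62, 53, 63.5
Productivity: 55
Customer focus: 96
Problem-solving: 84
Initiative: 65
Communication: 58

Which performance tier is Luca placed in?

Reliability: drop 53 → average of remaining 8 = 563.5/8 = 70.4375
Initiative score 65 ≥ 45: minimum met.
Weighted total:
  Reliability 70.4375 × 0.14 = 9.86125
  Productivity 55 × 0.1 = 5.5
  Customer focus 96 × 0.1 = 9.6
  Problem-solving 84 × 0.15 = 12.6
  Initiative 65 × 0.38 = 24.7
  Communication 58 × 0.13 = 7.54
Sum = 69.80125
69.80125 is ≥ 69.5 and < 92 → Meets

Meets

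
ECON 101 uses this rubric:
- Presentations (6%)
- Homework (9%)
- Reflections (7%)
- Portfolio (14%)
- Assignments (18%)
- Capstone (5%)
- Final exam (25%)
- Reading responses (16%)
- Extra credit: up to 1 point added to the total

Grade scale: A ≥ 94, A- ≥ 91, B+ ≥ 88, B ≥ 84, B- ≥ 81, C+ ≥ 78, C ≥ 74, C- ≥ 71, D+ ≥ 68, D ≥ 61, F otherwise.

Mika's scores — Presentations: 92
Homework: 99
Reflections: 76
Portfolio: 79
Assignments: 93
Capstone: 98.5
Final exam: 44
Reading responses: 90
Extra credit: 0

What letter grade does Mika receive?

C

Weighted total:
  Presentations 92 × 0.06 = 5.52
  Homework 99 × 0.09 = 8.91
  Reflections 76 × 0.07 = 5.32
  Portfolio 79 × 0.14 = 11.06
  Assignments 93 × 0.18 = 16.74
  Capstone 98.5 × 0.05 = 4.925
  Final exam 44 × 0.25 = 11
  Reading responses 90 × 0.16 = 14.4
Sum = 77.875
Extra credit: 77.875 + 0 = 77.875
77.875 is ≥ 74 and < 78 → C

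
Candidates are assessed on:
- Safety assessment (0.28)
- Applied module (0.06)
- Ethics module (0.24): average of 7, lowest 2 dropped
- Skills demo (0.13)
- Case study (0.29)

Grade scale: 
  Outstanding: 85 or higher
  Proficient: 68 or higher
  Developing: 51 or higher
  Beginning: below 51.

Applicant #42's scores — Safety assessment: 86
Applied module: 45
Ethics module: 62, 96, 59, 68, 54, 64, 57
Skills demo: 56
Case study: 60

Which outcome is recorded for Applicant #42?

Ethics module: drop 54, 57 → average of remaining 5 = 349/5 = 69.8
Weighted total:
  Safety assessment 86 × 0.28 = 24.08
  Applied module 45 × 0.06 = 2.7
  Ethics module 69.8 × 0.24 = 16.752
  Skills demo 56 × 0.13 = 7.28
  Case study 60 × 0.29 = 17.4
Sum = 68.212
68.212 is ≥ 68 and < 85 → Proficient

Proficient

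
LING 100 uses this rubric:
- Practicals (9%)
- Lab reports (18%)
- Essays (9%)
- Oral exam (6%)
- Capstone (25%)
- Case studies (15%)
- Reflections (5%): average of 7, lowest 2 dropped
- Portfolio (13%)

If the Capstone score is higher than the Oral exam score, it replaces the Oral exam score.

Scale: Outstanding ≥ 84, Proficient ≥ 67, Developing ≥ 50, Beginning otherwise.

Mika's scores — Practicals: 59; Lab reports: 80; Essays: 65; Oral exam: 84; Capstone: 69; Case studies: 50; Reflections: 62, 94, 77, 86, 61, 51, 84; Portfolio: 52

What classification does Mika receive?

Reflections: drop 51, 61 → average of remaining 5 = 403/5 = 80.6
Capstone (69) ≤ Oral exam (84), so Oral exam stays at 84.
Weighted total:
  Practicals 59 × 0.09 = 5.31
  Lab reports 80 × 0.18 = 14.4
  Essays 65 × 0.09 = 5.85
  Oral exam 84 × 0.06 = 5.04
  Capstone 69 × 0.25 = 17.25
  Case studies 50 × 0.15 = 7.5
  Reflections 80.6 × 0.05 = 4.03
  Portfolio 52 × 0.13 = 6.76
Sum = 66.14
66.14 is ≥ 50 and < 67 → Developing

Developing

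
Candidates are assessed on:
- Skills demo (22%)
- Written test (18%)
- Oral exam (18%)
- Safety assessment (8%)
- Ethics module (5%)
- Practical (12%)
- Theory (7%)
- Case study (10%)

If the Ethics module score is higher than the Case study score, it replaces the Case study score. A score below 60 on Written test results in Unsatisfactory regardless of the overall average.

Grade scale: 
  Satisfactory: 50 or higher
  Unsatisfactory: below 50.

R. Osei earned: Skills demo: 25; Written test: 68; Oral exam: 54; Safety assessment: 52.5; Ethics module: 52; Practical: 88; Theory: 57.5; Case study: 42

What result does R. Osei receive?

Satisfactory

Ethics module (52) > Case study (42), so Case study counts as 52.
Written test score 68 ≥ 60: minimum met.
Weighted total:
  Skills demo 25 × 0.22 = 5.5
  Written test 68 × 0.18 = 12.24
  Oral exam 54 × 0.18 = 9.72
  Safety assessment 52.5 × 0.08 = 4.2
  Ethics module 52 × 0.05 = 2.6
  Practical 88 × 0.12 = 10.56
  Theory 57.5 × 0.07 = 4.025
  Case study 52 × 0.1 = 5.2
Sum = 54.045
54.045 ≥ 50 → Satisfactory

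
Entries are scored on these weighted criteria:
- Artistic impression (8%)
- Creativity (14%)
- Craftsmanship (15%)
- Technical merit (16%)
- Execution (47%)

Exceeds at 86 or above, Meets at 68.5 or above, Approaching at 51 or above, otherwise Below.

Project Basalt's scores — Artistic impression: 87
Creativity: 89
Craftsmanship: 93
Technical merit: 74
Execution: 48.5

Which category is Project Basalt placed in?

Weighted total:
  Artistic impression 87 × 0.08 = 6.96
  Creativity 89 × 0.14 = 12.46
  Craftsmanship 93 × 0.15 = 13.95
  Technical merit 74 × 0.16 = 11.84
  Execution 48.5 × 0.47 = 22.795
Sum = 68.005
68.005 is ≥ 51 and < 68.5 → Approaching

Approaching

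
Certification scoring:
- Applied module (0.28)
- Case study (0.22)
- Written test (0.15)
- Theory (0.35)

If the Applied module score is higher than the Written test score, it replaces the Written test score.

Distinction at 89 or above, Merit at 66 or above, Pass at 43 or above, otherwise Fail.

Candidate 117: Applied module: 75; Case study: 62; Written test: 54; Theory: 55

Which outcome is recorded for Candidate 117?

Pass

Applied module (75) > Written test (54), so Written test counts as 75.
Weighted total:
  Applied module 75 × 0.28 = 21
  Case study 62 × 0.22 = 13.64
  Written test 75 × 0.15 = 11.25
  Theory 55 × 0.35 = 19.25
Sum = 65.14
65.14 is ≥ 43 and < 66 → Pass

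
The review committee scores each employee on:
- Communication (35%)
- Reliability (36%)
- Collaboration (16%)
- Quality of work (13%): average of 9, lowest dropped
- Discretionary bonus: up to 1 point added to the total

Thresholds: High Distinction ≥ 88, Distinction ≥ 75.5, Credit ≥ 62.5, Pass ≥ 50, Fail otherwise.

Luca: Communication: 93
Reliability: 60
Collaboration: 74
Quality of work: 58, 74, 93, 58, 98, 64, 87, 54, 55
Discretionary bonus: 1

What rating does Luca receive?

Quality of work: drop 54 → average of remaining 8 = 587/8 = 73.375
Weighted total:
  Communication 93 × 0.35 = 32.55
  Reliability 60 × 0.36 = 21.6
  Collaboration 74 × 0.16 = 11.84
  Quality of work 73.375 × 0.13 = 9.53875
Sum = 75.52875
Discretionary bonus: 75.52875 + 1 = 76.52875
76.52875 is ≥ 75.5 and < 88 → Distinction

Distinction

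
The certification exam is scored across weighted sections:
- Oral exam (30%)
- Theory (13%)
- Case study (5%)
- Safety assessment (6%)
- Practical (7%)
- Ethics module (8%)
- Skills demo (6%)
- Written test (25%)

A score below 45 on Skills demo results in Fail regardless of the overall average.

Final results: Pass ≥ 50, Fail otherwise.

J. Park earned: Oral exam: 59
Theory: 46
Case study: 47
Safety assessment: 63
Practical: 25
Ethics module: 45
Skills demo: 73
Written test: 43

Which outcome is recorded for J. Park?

Skills demo score 73 ≥ 45: minimum met.
Weighted total:
  Oral exam 59 × 0.3 = 17.7
  Theory 46 × 0.13 = 5.98
  Case study 47 × 0.05 = 2.35
  Safety assessment 63 × 0.06 = 3.78
  Practical 25 × 0.07 = 1.75
  Ethics module 45 × 0.08 = 3.6
  Skills demo 73 × 0.06 = 4.38
  Written test 43 × 0.25 = 10.75
Sum = 50.29
50.29 ≥ 50 → Pass

Pass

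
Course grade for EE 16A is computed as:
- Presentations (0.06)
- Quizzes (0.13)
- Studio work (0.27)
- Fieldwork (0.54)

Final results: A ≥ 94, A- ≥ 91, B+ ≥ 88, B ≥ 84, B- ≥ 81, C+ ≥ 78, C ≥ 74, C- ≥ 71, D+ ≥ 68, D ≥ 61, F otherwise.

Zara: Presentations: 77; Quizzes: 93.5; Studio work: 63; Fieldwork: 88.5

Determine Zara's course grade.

Weighted total:
  Presentations 77 × 0.06 = 4.62
  Quizzes 93.5 × 0.13 = 12.155
  Studio work 63 × 0.27 = 17.01
  Fieldwork 88.5 × 0.54 = 47.79
Sum = 81.575
81.575 is ≥ 81 and < 84 → B-

B-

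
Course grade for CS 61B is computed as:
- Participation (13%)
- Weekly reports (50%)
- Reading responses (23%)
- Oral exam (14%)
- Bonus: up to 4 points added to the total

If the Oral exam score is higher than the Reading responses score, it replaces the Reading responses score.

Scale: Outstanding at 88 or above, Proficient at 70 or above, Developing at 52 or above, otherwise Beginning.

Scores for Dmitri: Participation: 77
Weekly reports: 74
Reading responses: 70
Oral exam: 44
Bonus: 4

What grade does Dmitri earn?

Proficient

Oral exam (44) ≤ Reading responses (70), so Reading responses stays at 70.
Weighted total:
  Participation 77 × 0.13 = 10.01
  Weekly reports 74 × 0.5 = 37
  Reading responses 70 × 0.23 = 16.1
  Oral exam 44 × 0.14 = 6.16
Sum = 69.27
Bonus: 69.27 + 4 = 73.27
73.27 is ≥ 70 and < 88 → Proficient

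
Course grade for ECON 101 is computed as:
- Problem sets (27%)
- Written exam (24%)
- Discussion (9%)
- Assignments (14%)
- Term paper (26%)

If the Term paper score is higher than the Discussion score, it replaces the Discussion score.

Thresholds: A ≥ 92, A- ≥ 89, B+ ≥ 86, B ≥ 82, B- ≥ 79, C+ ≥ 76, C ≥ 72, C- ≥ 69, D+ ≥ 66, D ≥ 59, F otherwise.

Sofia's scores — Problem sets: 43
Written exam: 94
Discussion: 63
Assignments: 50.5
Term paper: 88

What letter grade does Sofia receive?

Term paper (88) > Discussion (63), so Discussion counts as 88.
Weighted total:
  Problem sets 43 × 0.27 = 11.61
  Written exam 94 × 0.24 = 22.56
  Discussion 88 × 0.09 = 7.92
  Assignments 50.5 × 0.14 = 7.07
  Term paper 88 × 0.26 = 22.88
Sum = 72.04
72.04 is ≥ 72 and < 76 → C

C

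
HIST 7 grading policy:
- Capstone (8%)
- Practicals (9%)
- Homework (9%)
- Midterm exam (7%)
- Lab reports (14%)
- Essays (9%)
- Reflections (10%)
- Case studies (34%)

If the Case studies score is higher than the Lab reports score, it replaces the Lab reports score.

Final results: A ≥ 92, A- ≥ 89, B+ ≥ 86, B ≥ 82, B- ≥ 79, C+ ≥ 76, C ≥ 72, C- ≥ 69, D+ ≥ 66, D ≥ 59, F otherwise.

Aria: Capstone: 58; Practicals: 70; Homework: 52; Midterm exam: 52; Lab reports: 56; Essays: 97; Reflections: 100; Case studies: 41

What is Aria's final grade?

Case studies (41) ≤ Lab reports (56), so Lab reports stays at 56.
Weighted total:
  Capstone 58 × 0.08 = 4.64
  Practicals 70 × 0.09 = 6.3
  Homework 52 × 0.09 = 4.68
  Midterm exam 52 × 0.07 = 3.64
  Lab reports 56 × 0.14 = 7.84
  Essays 97 × 0.09 = 8.73
  Reflections 100 × 0.1 = 10
  Case studies 41 × 0.34 = 13.94
Sum = 59.77
59.77 is ≥ 59 and < 66 → D

D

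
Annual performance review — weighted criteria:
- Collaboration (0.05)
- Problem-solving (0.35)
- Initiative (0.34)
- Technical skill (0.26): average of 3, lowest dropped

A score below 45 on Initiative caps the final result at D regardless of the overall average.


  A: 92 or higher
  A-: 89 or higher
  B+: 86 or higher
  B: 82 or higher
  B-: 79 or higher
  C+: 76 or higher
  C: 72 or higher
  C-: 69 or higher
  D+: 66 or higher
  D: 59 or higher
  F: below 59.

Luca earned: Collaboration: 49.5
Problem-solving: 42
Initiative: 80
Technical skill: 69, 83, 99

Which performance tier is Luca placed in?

Technical skill: drop 69 → average of remaining 2 = 182/2 = 91
Initiative score 80 ≥ 45: minimum met.
Weighted total:
  Collaboration 49.5 × 0.05 = 2.475
  Problem-solving 42 × 0.35 = 14.7
  Initiative 80 × 0.34 = 27.2
  Technical skill 91 × 0.26 = 23.66
Sum = 68.035
68.035 is ≥ 66 and < 69 → D+

D+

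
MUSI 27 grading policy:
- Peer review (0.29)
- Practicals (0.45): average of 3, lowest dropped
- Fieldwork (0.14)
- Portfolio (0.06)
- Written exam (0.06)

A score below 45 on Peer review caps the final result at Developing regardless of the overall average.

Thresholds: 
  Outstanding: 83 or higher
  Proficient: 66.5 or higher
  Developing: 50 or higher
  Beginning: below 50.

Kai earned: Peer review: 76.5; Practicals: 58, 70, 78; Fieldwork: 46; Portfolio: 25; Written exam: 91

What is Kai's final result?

Proficient

Practicals: drop 58 → average of remaining 2 = 148/2 = 74
Peer review score 76.5 ≥ 45: minimum met.
Weighted total:
  Peer review 76.5 × 0.29 = 22.185
  Practicals 74 × 0.45 = 33.3
  Fieldwork 46 × 0.14 = 6.44
  Portfolio 25 × 0.06 = 1.5
  Written exam 91 × 0.06 = 5.46
Sum = 68.885
68.885 is ≥ 66.5 and < 83 → Proficient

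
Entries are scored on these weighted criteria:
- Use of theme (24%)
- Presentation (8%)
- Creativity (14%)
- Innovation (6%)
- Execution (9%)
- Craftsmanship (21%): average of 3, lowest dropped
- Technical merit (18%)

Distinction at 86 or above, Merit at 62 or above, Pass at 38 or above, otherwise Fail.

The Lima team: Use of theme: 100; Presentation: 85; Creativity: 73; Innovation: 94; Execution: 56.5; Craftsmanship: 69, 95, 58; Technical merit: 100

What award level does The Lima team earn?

Distinction

Craftsmanship: drop 58 → average of remaining 2 = 164/2 = 82
Weighted total:
  Use of theme 100 × 0.24 = 24
  Presentation 85 × 0.08 = 6.8
  Creativity 73 × 0.14 = 10.22
  Innovation 94 × 0.06 = 5.64
  Execution 56.5 × 0.09 = 5.085
  Craftsmanship 82 × 0.21 = 17.22
  Technical merit 100 × 0.18 = 18
Sum = 86.965
86.965 ≥ 86 → Distinction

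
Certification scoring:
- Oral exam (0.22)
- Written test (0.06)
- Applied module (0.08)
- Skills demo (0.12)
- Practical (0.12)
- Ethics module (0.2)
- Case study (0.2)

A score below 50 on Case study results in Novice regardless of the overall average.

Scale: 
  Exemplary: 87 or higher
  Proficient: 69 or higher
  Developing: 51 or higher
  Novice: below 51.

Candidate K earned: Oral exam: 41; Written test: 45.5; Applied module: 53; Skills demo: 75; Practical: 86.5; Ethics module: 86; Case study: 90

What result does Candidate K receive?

Case study score 90 ≥ 50: minimum met.
Weighted total:
  Oral exam 41 × 0.22 = 9.02
  Written test 45.5 × 0.06 = 2.73
  Applied module 53 × 0.08 = 4.24
  Skills demo 75 × 0.12 = 9
  Practical 86.5 × 0.12 = 10.38
  Ethics module 86 × 0.2 = 17.2
  Case study 90 × 0.2 = 18
Sum = 70.57
70.57 is ≥ 69 and < 87 → Proficient

Proficient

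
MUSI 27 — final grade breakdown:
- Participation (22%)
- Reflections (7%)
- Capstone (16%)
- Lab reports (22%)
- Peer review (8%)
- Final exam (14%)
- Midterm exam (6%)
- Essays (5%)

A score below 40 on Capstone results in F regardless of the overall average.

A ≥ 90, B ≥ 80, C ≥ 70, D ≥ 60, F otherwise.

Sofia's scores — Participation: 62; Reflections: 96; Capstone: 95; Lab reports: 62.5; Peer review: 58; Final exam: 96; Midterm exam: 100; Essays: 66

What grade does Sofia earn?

C

Capstone score 95 ≥ 40: minimum met.
Weighted total:
  Participation 62 × 0.22 = 13.64
  Reflections 96 × 0.07 = 6.72
  Capstone 95 × 0.16 = 15.2
  Lab reports 62.5 × 0.22 = 13.75
  Peer review 58 × 0.08 = 4.64
  Final exam 96 × 0.14 = 13.44
  Midterm exam 100 × 0.06 = 6
  Essays 66 × 0.05 = 3.3
Sum = 76.69
76.69 is ≥ 70 and < 80 → C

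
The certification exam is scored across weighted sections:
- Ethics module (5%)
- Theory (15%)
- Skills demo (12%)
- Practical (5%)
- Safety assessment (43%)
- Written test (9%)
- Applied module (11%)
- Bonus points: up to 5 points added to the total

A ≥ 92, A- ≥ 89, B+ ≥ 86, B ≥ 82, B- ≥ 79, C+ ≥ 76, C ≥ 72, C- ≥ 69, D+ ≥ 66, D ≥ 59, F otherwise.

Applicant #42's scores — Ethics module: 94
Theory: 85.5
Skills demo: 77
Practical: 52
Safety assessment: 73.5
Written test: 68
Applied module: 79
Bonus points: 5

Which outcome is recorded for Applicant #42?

Weighted total:
  Ethics module 94 × 0.05 = 4.7
  Theory 85.5 × 0.15 = 12.825
  Skills demo 77 × 0.12 = 9.24
  Practical 52 × 0.05 = 2.6
  Safety assessment 73.5 × 0.43 = 31.605
  Written test 68 × 0.09 = 6.12
  Applied module 79 × 0.11 = 8.69
Sum = 75.78
Bonus points: 75.78 + 5 = 80.78
80.78 is ≥ 79 and < 82 → B-

B-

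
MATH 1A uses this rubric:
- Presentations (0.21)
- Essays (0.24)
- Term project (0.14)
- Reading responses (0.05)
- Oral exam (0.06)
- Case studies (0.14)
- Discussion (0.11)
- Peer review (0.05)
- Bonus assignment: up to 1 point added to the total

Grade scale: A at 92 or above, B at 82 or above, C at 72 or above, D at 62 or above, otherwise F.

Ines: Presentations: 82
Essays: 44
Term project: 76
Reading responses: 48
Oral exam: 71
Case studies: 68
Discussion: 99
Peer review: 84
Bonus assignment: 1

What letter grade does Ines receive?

D

Weighted total:
  Presentations 82 × 0.21 = 17.22
  Essays 44 × 0.24 = 10.56
  Term project 76 × 0.14 = 10.64
  Reading responses 48 × 0.05 = 2.4
  Oral exam 71 × 0.06 = 4.26
  Case studies 68 × 0.14 = 9.52
  Discussion 99 × 0.11 = 10.89
  Peer review 84 × 0.05 = 4.2
Sum = 69.69
Bonus assignment: 69.69 + 1 = 70.69
70.69 is ≥ 62 and < 72 → D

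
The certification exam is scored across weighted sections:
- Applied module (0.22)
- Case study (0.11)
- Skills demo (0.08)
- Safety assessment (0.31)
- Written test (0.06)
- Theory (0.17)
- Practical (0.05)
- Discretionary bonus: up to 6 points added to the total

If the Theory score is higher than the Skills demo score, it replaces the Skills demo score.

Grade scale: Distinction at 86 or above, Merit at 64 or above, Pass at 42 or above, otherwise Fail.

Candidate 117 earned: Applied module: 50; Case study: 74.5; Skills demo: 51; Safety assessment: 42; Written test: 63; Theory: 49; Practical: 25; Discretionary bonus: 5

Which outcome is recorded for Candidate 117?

Pass

Theory (49) ≤ Skills demo (51), so Skills demo stays at 51.
Weighted total:
  Applied module 50 × 0.22 = 11
  Case study 74.5 × 0.11 = 8.195
  Skills demo 51 × 0.08 = 4.08
  Safety assessment 42 × 0.31 = 13.02
  Written test 63 × 0.06 = 3.78
  Theory 49 × 0.17 = 8.33
  Practical 25 × 0.05 = 1.25
Sum = 49.655
Discretionary bonus: 49.655 + 5 = 54.655
54.655 is ≥ 42 and < 64 → Pass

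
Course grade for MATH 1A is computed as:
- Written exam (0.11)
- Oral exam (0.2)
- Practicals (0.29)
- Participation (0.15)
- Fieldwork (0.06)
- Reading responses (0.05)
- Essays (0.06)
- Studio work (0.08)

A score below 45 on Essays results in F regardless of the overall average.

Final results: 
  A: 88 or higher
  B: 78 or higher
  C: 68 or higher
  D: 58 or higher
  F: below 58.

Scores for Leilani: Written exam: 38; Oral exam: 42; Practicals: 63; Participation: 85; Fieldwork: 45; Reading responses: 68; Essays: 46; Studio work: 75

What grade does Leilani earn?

D

Essays score 46 ≥ 45: minimum met.
Weighted total:
  Written exam 38 × 0.11 = 4.18
  Oral exam 42 × 0.2 = 8.4
  Practicals 63 × 0.29 = 18.27
  Participation 85 × 0.15 = 12.75
  Fieldwork 45 × 0.06 = 2.7
  Reading responses 68 × 0.05 = 3.4
  Essays 46 × 0.06 = 2.76
  Studio work 75 × 0.08 = 6
Sum = 58.46
58.46 is ≥ 58 and < 68 → D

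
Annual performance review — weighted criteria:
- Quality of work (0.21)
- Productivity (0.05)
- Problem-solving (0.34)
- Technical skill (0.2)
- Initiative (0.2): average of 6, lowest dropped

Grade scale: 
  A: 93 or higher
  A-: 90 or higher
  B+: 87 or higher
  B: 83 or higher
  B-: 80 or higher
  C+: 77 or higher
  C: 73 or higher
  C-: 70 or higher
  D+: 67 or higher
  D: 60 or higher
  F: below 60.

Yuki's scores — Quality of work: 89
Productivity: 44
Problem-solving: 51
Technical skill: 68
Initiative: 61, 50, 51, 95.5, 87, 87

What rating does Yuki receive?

D+

Initiative: drop 50 → average of remaining 5 = 381.5/5 = 76.3
Weighted total:
  Quality of work 89 × 0.21 = 18.69
  Productivity 44 × 0.05 = 2.2
  Problem-solving 51 × 0.34 = 17.34
  Technical skill 68 × 0.2 = 13.6
  Initiative 76.3 × 0.2 = 15.26
Sum = 67.09
67.09 is ≥ 67 and < 70 → D+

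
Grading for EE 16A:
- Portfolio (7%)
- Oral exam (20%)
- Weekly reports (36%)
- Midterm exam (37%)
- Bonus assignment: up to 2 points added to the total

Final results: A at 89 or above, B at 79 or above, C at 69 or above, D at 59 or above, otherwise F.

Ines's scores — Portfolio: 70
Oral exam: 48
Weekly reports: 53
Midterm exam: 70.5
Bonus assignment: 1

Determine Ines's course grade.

Weighted total:
  Portfolio 70 × 0.07 = 4.9
  Oral exam 48 × 0.2 = 9.6
  Weekly reports 53 × 0.36 = 19.08
  Midterm exam 70.5 × 0.37 = 26.085
Sum = 59.665
Bonus assignment: 59.665 + 1 = 60.665
60.665 is ≥ 59 and < 69 → D

D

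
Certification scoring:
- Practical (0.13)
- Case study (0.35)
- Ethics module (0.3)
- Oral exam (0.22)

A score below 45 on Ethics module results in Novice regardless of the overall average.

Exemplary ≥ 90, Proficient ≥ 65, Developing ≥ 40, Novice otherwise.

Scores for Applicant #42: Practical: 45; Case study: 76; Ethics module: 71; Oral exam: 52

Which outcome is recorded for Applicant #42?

Ethics module score 71 ≥ 45: minimum met.
Weighted total:
  Practical 45 × 0.13 = 5.85
  Case study 76 × 0.35 = 26.6
  Ethics module 71 × 0.3 = 21.3
  Oral exam 52 × 0.22 = 11.44
Sum = 65.19
65.19 is ≥ 65 and < 90 → Proficient

Proficient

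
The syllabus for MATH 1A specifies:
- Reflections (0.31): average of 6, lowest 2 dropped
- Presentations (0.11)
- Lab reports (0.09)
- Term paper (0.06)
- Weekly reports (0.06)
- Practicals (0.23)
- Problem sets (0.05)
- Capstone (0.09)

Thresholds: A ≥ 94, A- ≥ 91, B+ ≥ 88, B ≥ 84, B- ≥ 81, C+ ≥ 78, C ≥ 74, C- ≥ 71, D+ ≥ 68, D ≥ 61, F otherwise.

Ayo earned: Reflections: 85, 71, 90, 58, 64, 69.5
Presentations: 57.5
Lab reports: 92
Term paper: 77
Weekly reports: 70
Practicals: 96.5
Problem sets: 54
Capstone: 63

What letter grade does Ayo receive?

C+

Reflections: drop 58, 64 → average of remaining 4 = 315.5/4 = 78.875
Weighted total:
  Reflections 78.875 × 0.31 = 24.45125
  Presentations 57.5 × 0.11 = 6.325
  Lab reports 92 × 0.09 = 8.28
  Term paper 77 × 0.06 = 4.62
  Weekly reports 70 × 0.06 = 4.2
  Practicals 96.5 × 0.23 = 22.195
  Problem sets 54 × 0.05 = 2.7
  Capstone 63 × 0.09 = 5.67
Sum = 78.44125
78.44125 is ≥ 78 and < 81 → C+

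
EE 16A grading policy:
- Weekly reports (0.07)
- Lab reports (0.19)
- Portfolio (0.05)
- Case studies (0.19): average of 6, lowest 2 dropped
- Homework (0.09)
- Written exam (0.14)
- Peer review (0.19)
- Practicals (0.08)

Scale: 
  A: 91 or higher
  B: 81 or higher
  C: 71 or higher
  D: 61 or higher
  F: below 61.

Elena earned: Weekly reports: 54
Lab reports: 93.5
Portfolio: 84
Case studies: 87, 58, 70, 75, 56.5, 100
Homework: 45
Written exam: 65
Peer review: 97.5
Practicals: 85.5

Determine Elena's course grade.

Case studies: drop 56.5, 58 → average of remaining 4 = 332/4 = 83
Weighted total:
  Weekly reports 54 × 0.07 = 3.78
  Lab reports 93.5 × 0.19 = 17.765
  Portfolio 84 × 0.05 = 4.2
  Case studies 83 × 0.19 = 15.77
  Homework 45 × 0.09 = 4.05
  Written exam 65 × 0.14 = 9.1
  Peer review 97.5 × 0.19 = 18.525
  Practicals 85.5 × 0.08 = 6.84
Sum = 80.03
80.03 is ≥ 71 and < 81 → C

C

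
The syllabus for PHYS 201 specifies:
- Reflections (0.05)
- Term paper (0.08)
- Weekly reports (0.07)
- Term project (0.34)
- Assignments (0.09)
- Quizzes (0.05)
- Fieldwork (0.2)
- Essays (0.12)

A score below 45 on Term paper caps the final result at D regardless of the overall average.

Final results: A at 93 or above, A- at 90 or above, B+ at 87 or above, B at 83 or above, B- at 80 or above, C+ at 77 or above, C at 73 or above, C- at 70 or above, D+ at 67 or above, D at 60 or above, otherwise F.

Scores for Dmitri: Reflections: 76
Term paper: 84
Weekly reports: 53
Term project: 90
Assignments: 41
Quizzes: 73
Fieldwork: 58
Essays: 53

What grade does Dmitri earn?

Term paper score 84 ≥ 45: minimum met.
Weighted total:
  Reflections 76 × 0.05 = 3.8
  Term paper 84 × 0.08 = 6.72
  Weekly reports 53 × 0.07 = 3.71
  Term project 90 × 0.34 = 30.6
  Assignments 41 × 0.09 = 3.69
  Quizzes 73 × 0.05 = 3.65
  Fieldwork 58 × 0.2 = 11.6
  Essays 53 × 0.12 = 6.36
Sum = 70.13
70.13 is ≥ 70 and < 73 → C-

C-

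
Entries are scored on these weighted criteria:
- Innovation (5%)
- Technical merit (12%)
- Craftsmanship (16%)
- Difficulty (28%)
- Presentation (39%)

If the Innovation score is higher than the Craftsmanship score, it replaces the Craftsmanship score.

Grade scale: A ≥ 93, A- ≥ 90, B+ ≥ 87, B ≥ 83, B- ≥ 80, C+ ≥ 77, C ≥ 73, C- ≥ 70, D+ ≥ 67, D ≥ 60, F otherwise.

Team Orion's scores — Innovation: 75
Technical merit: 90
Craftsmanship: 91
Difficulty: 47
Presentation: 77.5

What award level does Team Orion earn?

C-

Innovation (75) ≤ Craftsmanship (91), so Craftsmanship stays at 91.
Weighted total:
  Innovation 75 × 0.05 = 3.75
  Technical merit 90 × 0.12 = 10.8
  Craftsmanship 91 × 0.16 = 14.56
  Difficulty 47 × 0.28 = 13.16
  Presentation 77.5 × 0.39 = 30.225
Sum = 72.495
72.495 is ≥ 70 and < 73 → C-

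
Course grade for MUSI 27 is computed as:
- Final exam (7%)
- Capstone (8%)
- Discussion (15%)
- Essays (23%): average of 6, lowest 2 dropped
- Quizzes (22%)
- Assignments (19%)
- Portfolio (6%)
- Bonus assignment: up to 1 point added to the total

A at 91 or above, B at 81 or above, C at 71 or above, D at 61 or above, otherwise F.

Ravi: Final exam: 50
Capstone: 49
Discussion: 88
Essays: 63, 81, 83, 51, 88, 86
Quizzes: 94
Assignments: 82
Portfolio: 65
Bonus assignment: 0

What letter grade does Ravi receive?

C

Essays: drop 51, 63 → average of remaining 4 = 338/4 = 84.5
Weighted total:
  Final exam 50 × 0.07 = 3.5
  Capstone 49 × 0.08 = 3.92
  Discussion 88 × 0.15 = 13.2
  Essays 84.5 × 0.23 = 19.435
  Quizzes 94 × 0.22 = 20.68
  Assignments 82 × 0.19 = 15.58
  Portfolio 65 × 0.06 = 3.9
Sum = 80.215
Bonus assignment: 80.215 + 0 = 80.215
80.215 is ≥ 71 and < 81 → C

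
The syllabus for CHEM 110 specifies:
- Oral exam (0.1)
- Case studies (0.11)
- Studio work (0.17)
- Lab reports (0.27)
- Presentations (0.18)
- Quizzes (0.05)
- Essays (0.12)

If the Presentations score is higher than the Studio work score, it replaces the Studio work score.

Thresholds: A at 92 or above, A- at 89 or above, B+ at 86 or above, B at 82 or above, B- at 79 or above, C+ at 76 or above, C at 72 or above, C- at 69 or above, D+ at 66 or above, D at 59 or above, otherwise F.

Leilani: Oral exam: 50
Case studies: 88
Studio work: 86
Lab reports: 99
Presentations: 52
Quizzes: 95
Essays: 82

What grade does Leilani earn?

B-

Presentations (52) ≤ Studio work (86), so Studio work stays at 86.
Weighted total:
  Oral exam 50 × 0.1 = 5
  Case studies 88 × 0.11 = 9.68
  Studio work 86 × 0.17 = 14.62
  Lab reports 99 × 0.27 = 26.73
  Presentations 52 × 0.18 = 9.36
  Quizzes 95 × 0.05 = 4.75
  Essays 82 × 0.12 = 9.84
Sum = 79.98
79.98 is ≥ 79 and < 82 → B-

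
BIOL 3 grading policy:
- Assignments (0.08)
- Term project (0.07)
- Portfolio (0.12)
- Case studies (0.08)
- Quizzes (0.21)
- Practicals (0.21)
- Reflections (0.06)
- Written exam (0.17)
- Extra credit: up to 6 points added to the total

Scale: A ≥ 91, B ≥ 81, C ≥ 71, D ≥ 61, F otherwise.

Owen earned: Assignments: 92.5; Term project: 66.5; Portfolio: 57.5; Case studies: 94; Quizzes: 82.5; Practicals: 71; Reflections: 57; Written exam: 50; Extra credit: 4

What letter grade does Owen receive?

Weighted total:
  Assignments 92.5 × 0.08 = 7.4
  Term project 66.5 × 0.07 = 4.655
  Portfolio 57.5 × 0.12 = 6.9
  Case studies 94 × 0.08 = 7.52
  Quizzes 82.5 × 0.21 = 17.325
  Practicals 71 × 0.21 = 14.91
  Reflections 57 × 0.06 = 3.42
  Written exam 50 × 0.17 = 8.5
Sum = 70.63
Extra credit: 70.63 + 4 = 74.63
74.63 is ≥ 71 and < 81 → C

C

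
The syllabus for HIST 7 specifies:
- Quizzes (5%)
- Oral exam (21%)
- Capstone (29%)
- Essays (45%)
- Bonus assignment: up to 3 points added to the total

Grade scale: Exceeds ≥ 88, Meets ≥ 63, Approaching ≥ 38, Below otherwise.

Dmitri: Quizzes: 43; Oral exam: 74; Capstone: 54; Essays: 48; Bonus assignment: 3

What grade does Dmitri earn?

Approaching

Weighted total:
  Quizzes 43 × 0.05 = 2.15
  Oral exam 74 × 0.21 = 15.54
  Capstone 54 × 0.29 = 15.66
  Essays 48 × 0.45 = 21.6
Sum = 54.95
Bonus assignment: 54.95 + 3 = 57.95
57.95 is ≥ 38 and < 63 → Approaching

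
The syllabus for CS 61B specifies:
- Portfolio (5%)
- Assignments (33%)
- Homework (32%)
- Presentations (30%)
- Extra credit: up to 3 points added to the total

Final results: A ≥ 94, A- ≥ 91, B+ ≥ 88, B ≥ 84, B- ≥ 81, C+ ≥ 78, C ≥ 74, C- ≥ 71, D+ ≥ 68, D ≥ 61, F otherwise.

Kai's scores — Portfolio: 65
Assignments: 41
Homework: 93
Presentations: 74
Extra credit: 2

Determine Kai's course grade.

Weighted total:
  Portfolio 65 × 0.05 = 3.25
  Assignments 41 × 0.33 = 13.53
  Homework 93 × 0.32 = 29.76
  Presentations 74 × 0.3 = 22.2
Sum = 68.74
Extra credit: 68.74 + 2 = 70.74
70.74 is ≥ 68 and < 71 → D+

D+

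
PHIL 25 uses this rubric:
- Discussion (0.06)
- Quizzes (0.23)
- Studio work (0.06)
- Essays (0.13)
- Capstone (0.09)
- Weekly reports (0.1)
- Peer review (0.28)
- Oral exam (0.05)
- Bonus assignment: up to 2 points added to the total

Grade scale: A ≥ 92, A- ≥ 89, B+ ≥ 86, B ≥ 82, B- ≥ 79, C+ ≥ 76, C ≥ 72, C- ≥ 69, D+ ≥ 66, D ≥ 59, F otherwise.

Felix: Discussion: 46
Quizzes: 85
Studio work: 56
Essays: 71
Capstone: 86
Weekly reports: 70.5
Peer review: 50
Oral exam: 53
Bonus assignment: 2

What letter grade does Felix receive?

D+

Weighted total:
  Discussion 46 × 0.06 = 2.76
  Quizzes 85 × 0.23 = 19.55
  Studio work 56 × 0.06 = 3.36
  Essays 71 × 0.13 = 9.23
  Capstone 86 × 0.09 = 7.74
  Weekly reports 70.5 × 0.1 = 7.05
  Peer review 50 × 0.28 = 14
  Oral exam 53 × 0.05 = 2.65
Sum = 66.34
Bonus assignment: 66.34 + 2 = 68.34
68.34 is ≥ 66 and < 69 → D+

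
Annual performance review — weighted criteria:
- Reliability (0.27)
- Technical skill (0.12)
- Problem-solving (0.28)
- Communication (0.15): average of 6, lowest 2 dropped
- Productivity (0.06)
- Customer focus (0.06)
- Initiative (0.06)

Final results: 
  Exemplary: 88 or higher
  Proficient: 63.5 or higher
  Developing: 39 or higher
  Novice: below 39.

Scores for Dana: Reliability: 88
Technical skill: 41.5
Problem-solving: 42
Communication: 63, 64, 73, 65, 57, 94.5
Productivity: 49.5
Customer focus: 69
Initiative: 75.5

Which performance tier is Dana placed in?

Communication: drop 57, 63 → average of remaining 4 = 296.5/4 = 74.125
Weighted total:
  Reliability 88 × 0.27 = 23.76
  Technical skill 41.5 × 0.12 = 4.98
  Problem-solving 42 × 0.28 = 11.76
  Communication 74.125 × 0.15 = 11.11875
  Productivity 49.5 × 0.06 = 2.97
  Customer focus 69 × 0.06 = 4.14
  Initiative 75.5 × 0.06 = 4.53
Sum = 63.25875
63.25875 is ≥ 39 and < 63.5 → Developing

Developing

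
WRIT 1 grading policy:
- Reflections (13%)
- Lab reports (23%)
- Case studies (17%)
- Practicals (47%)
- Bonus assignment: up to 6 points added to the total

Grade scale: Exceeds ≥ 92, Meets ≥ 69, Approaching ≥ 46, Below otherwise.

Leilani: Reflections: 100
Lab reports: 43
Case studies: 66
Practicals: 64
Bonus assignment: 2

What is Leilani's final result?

Approaching

Weighted total:
  Reflections 100 × 0.13 = 13
  Lab reports 43 × 0.23 = 9.89
  Case studies 66 × 0.17 = 11.22
  Practicals 64 × 0.47 = 30.08
Sum = 64.19
Bonus assignment: 64.19 + 2 = 66.19
66.19 is ≥ 46 and < 69 → Approaching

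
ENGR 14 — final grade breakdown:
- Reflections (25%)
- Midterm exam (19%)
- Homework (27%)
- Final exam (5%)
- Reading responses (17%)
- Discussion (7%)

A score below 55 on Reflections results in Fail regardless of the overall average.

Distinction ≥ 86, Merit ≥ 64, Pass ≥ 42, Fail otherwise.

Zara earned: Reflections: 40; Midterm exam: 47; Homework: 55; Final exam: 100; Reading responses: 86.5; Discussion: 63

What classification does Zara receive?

Reflections score 40 < 55: minimum not met.
Weighted total:
  Reflections 40 × 0.25 = 10
  Midterm exam 47 × 0.19 = 8.93
  Homework 55 × 0.27 = 14.85
  Final exam 100 × 0.05 = 5
  Reading responses 86.5 × 0.17 = 14.705
  Discussion 63 × 0.07 = 4.41
Sum = 57.895
Because the Reflections minimum was not met, the result is Fail.

Fail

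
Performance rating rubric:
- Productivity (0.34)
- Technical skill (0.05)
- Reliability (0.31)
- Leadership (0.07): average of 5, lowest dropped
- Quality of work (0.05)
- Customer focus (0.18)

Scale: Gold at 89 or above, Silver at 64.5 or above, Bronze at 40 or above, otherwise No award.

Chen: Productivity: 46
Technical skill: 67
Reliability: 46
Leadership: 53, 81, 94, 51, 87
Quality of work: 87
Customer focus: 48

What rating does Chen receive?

Bronze

Leadership: drop 51 → average of remaining 4 = 315/4 = 78.75
Weighted total:
  Productivity 46 × 0.34 = 15.64
  Technical skill 67 × 0.05 = 3.35
  Reliability 46 × 0.31 = 14.26
  Leadership 78.75 × 0.07 = 5.5125
  Quality of work 87 × 0.05 = 4.35
  Customer focus 48 × 0.18 = 8.64
Sum = 51.7525
51.7525 is ≥ 40 and < 64.5 → Bronze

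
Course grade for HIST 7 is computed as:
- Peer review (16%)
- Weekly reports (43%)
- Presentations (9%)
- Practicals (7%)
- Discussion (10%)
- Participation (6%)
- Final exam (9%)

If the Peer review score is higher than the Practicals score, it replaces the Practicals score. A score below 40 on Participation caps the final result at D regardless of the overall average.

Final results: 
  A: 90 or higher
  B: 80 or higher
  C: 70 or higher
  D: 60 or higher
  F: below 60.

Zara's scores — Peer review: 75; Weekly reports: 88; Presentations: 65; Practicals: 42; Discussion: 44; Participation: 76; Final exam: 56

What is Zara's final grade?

C

Peer review (75) > Practicals (42), so Practicals counts as 75.
Participation score 76 ≥ 40: minimum met.
Weighted total:
  Peer review 75 × 0.16 = 12
  Weekly reports 88 × 0.43 = 37.84
  Presentations 65 × 0.09 = 5.85
  Practicals 75 × 0.07 = 5.25
  Discussion 44 × 0.1 = 4.4
  Participation 76 × 0.06 = 4.56
  Final exam 56 × 0.09 = 5.04
Sum = 74.94
74.94 is ≥ 70 and < 80 → C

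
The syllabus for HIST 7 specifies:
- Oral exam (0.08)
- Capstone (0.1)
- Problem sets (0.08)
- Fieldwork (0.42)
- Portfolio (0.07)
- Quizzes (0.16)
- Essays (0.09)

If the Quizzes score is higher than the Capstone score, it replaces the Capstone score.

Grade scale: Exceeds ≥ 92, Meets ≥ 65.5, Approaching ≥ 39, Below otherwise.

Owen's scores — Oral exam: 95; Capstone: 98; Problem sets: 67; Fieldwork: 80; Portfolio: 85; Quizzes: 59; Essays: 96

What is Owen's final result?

Quizzes (59) ≤ Capstone (98), so Capstone stays at 98.
Weighted total:
  Oral exam 95 × 0.08 = 7.6
  Capstone 98 × 0.1 = 9.8
  Problem sets 67 × 0.08 = 5.36
  Fieldwork 80 × 0.42 = 33.6
  Portfolio 85 × 0.07 = 5.95
  Quizzes 59 × 0.16 = 9.44
  Essays 96 × 0.09 = 8.64
Sum = 80.39
80.39 is ≥ 65.5 and < 92 → Meets

Meets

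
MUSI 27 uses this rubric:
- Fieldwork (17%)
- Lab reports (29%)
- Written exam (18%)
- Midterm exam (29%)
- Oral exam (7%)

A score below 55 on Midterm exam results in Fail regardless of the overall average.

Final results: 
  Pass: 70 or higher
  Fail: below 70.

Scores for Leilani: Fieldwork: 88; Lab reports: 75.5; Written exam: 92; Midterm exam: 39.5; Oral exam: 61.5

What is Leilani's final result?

Fail

Midterm exam score 39.5 < 55: minimum not met.
Weighted total:
  Fieldwork 88 × 0.17 = 14.96
  Lab reports 75.5 × 0.29 = 21.895
  Written exam 92 × 0.18 = 16.56
  Midterm exam 39.5 × 0.29 = 11.455
  Oral exam 61.5 × 0.07 = 4.305
Sum = 69.175
Because the Midterm exam minimum was not met, the result is Fail.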